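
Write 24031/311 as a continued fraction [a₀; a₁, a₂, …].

⌊24031/311⌋ = 77, remainder 84
⌊311/84⌋ = 3, remainder 59
⌊84/59⌋ = 1, remainder 25
⌊59/25⌋ = 2, remainder 9
⌊25/9⌋ = 2, remainder 7
⌊9/7⌋ = 1, remainder 2
⌊7/2⌋ = 3, remainder 1
⌊2/1⌋ = 2, remainder 0

[77; 3, 1, 2, 2, 1, 3, 2]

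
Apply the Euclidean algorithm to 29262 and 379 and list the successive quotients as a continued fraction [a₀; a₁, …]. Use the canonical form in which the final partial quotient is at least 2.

Run the Euclidean algorithm, recording each quotient:
29262 = 77·379 + 79, so a_0 = 77
379 = 4·79 + 63, so a_1 = 4
79 = 1·63 + 16, so a_2 = 1
63 = 3·16 + 15, so a_3 = 3
16 = 1·15 + 1, so a_4 = 1
15 = 15·1 + 0, so a_5 = 15

[77; 4, 1, 3, 1, 15]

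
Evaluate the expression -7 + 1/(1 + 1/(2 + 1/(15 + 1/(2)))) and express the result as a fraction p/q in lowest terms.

a_0 = -7: -7/1
a_1 = 1: -6/1
a_2 = 2: -19/3
a_3 = 15: -291/46
a_4 = 2: -601/95

-601/95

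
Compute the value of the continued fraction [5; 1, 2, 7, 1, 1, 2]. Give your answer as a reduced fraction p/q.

676/119

Starting at the tail and folding back:
Start with 2.
1 + 1/(2/1) = 1 + 1/2 = 3/2
1 + 1/(3/2) = 1 + 2/3 = 5/3
7 + 1/(5/3) = 7 + 3/5 = 38/5
2 + 1/(38/5) = 2 + 5/38 = 81/38
1 + 1/(81/38) = 1 + 38/81 = 119/81
5 + 1/(119/81) = 5 + 81/119 = 676/119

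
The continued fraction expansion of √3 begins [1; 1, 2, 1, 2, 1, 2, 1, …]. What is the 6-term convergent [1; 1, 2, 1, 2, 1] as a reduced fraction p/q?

a_0 = 1: 1/1
a_1 = 1: 2/1
a_2 = 2: 5/3
a_3 = 1: 7/4
a_4 = 2: 19/11
a_5 = 1: 26/15

26/15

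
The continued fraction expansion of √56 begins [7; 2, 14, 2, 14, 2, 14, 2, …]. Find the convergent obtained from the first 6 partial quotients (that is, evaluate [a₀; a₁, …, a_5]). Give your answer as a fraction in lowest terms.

13455/1798

Compute successive convergents:
a_0 = 7: 7/1
a_1 = 2: 15/2
a_2 = 14: 217/29
a_3 = 2: 449/60
a_4 = 14: 6503/869
a_5 = 2: 13455/1798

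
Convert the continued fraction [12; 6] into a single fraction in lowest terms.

73/6

Build up convergents one term at a time:
a_0 = 12: 12/1
a_1 = 6: 73/6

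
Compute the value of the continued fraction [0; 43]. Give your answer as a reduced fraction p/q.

Start with 43.
0 + 1/(43/1) = 0 + 1/43 = 1/43

1/43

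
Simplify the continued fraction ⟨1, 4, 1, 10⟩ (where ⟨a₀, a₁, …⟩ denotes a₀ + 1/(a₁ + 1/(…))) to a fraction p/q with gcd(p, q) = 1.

Start with 10.
1 + 1/(10/1) = 1 + 1/10 = 11/10
4 + 1/(11/10) = 4 + 10/11 = 54/11
1 + 1/(54/11) = 1 + 11/54 = 65/54

65/54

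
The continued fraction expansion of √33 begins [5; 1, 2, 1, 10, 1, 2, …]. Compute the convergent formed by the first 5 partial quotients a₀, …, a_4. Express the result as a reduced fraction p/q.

247/43

a_0 = 5: 5/1
a_1 = 1: 6/1
a_2 = 2: 17/3
a_3 = 1: 23/4
a_4 = 10: 247/43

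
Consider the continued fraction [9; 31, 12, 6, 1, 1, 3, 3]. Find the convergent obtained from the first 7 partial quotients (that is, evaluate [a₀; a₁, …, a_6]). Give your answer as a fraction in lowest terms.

Collapse the nested fraction from the inside out:
Start with 3.
1 + 1/(3/1) = 1 + 1/3 = 4/3
1 + 1/(4/3) = 1 + 3/4 = 7/4
6 + 1/(7/4) = 6 + 4/7 = 46/7
12 + 1/(46/7) = 12 + 7/46 = 559/46
31 + 1/(559/46) = 31 + 46/559 = 17375/559
9 + 1/(17375/559) = 9 + 559/17375 = 156934/17375

156934/17375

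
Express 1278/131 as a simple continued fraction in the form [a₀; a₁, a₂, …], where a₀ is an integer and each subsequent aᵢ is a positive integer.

Repeatedly divide and take the remainder:
1278 = 9·131 + 99, so a_0 = 9
131 = 1·99 + 32, so a_1 = 1
99 = 3·32 + 3, so a_2 = 3
32 = 10·3 + 2, so a_3 = 10
3 = 1·2 + 1, so a_4 = 1
2 = 2·1 + 0, so a_5 = 2

[9; 1, 3, 10, 1, 2]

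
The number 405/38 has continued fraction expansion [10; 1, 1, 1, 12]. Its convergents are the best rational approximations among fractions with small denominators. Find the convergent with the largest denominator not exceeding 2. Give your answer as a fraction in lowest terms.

a_0 = 10: 10/1  (≤ bound)
a_1 = 1: 11/1  (≤ bound)
a_2 = 1: 21/2  (≤ bound)
a_3 = 1: 32/3  (> 2, stop)

21/2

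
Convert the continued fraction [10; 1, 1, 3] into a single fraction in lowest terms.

Work from the innermost term outward:
Start with 3.
1 + 1/(3/1) = 1 + 1/3 = 4/3
1 + 1/(4/3) = 1 + 3/4 = 7/4
10 + 1/(7/4) = 10 + 4/7 = 74/7

74/7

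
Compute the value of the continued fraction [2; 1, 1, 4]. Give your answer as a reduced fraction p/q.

23/9

Use the convergent recurrence hₖ = aₖ·hₖ₋₁ + hₖ₋₂ (and likewise for the denominators kₖ):
a_0 = 2: 2/1
a_1 = 1: 3/1
a_2 = 1: 5/2
a_3 = 4: 23/9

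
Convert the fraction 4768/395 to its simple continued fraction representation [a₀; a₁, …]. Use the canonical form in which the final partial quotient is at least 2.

[12; 14, 9, 3]

Apply division with remainder until the remainder is 0:
4768 ÷ 395 → quotient 12, remainder 28
395 ÷ 28 → quotient 14, remainder 3
28 ÷ 3 → quotient 9, remainder 1
3 ÷ 1 → quotient 3, remainder 0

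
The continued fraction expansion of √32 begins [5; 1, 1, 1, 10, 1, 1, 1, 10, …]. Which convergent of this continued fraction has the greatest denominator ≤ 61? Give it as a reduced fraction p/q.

a_0 = 5: 5/1  (≤ bound)
a_1 = 1: 6/1  (≤ bound)
a_2 = 1: 11/2  (≤ bound)
a_3 = 1: 17/3  (≤ bound)
a_4 = 10: 181/32  (≤ bound)
a_5 = 1: 198/35  (≤ bound)
a_6 = 1: 379/67  (> 61, stop)

198/35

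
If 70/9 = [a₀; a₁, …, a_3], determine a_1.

70 = 7·9 + 7, so a_0 = 7
9 = 1·7 + 2, so a_1 = 1

1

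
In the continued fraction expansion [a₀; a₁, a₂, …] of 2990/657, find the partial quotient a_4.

2990 ÷ 657 → quotient 4, remainder 362
657 ÷ 362 → quotient 1, remainder 295
362 ÷ 295 → quotient 1, remainder 67
295 ÷ 67 → quotient 4, remainder 27
67 ÷ 27 → quotient 2, remainder 13

2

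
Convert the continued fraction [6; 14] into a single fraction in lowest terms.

85/14

Start with 14.
6 + 1/(14/1) = 6 + 1/14 = 85/14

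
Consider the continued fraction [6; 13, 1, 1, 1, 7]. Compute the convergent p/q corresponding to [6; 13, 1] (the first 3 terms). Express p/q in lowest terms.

Collapse the nested fraction from the inside out:
Start with 1.
13 + 1/(1/1) = 13 + 1/1 = 14/1
6 + 1/(14/1) = 6 + 1/14 = 85/14

85/14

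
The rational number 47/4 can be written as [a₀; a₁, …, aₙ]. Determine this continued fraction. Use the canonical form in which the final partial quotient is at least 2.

47 = 11·4 + 3, so a_0 = 11
4 = 1·3 + 1, so a_1 = 1
3 = 3·1 + 0, so a_2 = 3

[11; 1, 3]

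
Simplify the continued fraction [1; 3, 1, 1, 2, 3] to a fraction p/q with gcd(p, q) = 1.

Use the convergent recurrence hₖ = aₖ·hₖ₋₁ + hₖ₋₂ (and likewise for the denominators kₖ):
a_0 = 1: 1/1
a_1 = 3: 4/3
a_2 = 1: 5/4
a_3 = 1: 9/7
a_4 = 2: 23/18
a_5 = 3: 78/61

78/61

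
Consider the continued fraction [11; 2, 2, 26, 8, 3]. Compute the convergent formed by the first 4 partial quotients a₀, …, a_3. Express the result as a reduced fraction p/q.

1505/132

a_0 = 11: 11/1
a_1 = 2: 23/2
a_2 = 2: 57/5
a_3 = 26: 1505/132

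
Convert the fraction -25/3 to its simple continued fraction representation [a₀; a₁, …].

⌊-25/3⌋ = -9, remainder 2
⌊3/2⌋ = 1, remainder 1
⌊2/1⌋ = 2, remainder 0

[-9; 1, 2]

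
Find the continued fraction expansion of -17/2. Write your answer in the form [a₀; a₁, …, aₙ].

[-9; 2]

Repeatedly divide and take the remainder:
-17 ÷ 2 → quotient -9, remainder 1
2 ÷ 1 → quotient 2, remainder 0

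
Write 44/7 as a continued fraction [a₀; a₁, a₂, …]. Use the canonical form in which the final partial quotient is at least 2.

⌊44/7⌋ = 6, remainder 2
⌊7/2⌋ = 3, remainder 1
⌊2/1⌋ = 2, remainder 0

[6; 3, 2]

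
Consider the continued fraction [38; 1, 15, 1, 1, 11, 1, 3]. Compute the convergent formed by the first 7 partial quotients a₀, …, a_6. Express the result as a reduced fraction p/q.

Start with 1.
11 + 1/(1/1) = 11 + 1/1 = 12/1
1 + 1/(12/1) = 1 + 1/12 = 13/12
1 + 1/(13/12) = 1 + 12/13 = 25/13
15 + 1/(25/13) = 15 + 13/25 = 388/25
1 + 1/(388/25) = 1 + 25/388 = 413/388
38 + 1/(413/388) = 38 + 388/413 = 16082/413

16082/413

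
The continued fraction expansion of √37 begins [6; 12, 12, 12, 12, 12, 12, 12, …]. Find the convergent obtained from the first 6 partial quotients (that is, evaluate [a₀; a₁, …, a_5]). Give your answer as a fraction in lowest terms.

1555849/255780

a_0 = 6: 6/1
a_1 = 12: 73/12
a_2 = 12: 882/145
a_3 = 12: 10657/1752
a_4 = 12: 128766/21169
a_5 = 12: 1555849/255780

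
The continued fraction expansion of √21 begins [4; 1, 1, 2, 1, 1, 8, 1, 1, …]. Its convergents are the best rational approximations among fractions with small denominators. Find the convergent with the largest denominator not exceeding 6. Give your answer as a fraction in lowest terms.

23/5

List convergents until the denominator exceeds the bound:
a_0 = 4: 4/1  (≤ bound)
a_1 = 1: 5/1  (≤ bound)
a_2 = 1: 9/2  (≤ bound)
a_3 = 2: 23/5  (≤ bound)
a_4 = 1: 32/7  (> 6, stop)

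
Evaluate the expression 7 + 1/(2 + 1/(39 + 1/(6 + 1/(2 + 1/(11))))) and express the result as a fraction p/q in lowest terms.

a_0 = 7: 7/1
a_1 = 2: 15/2
a_2 = 39: 592/79
a_3 = 6: 3567/476
a_4 = 2: 7726/1031
a_5 = 11: 88553/11817

88553/11817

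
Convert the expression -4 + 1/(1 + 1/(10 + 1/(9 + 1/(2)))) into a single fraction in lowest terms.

-652/211

Collapse the nested fraction from the inside out:
Start with 2.
9 + 1/(2/1) = 9 + 1/2 = 19/2
10 + 1/(19/2) = 10 + 2/19 = 192/19
1 + 1/(192/19) = 1 + 19/192 = 211/192
-4 + 1/(211/192) = -4 + 192/211 = -652/211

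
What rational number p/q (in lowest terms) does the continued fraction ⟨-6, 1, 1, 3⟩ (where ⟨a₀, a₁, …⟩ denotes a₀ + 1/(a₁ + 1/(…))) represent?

a_0 = -6: -6/1
a_1 = 1: -5/1
a_2 = 1: -11/2
a_3 = 3: -38/7

-38/7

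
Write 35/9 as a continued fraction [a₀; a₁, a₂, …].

⌊35/9⌋ = 3, remainder 8
⌊9/8⌋ = 1, remainder 1
⌊8/1⌋ = 8, remainder 0

[3; 1, 8]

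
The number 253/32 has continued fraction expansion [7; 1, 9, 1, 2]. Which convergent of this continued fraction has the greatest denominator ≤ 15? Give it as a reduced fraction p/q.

List convergents until the denominator exceeds the bound:
a_0 = 7: 7/1  (≤ bound)
a_1 = 1: 8/1  (≤ bound)
a_2 = 9: 79/10  (≤ bound)
a_3 = 1: 87/11  (≤ bound)
a_4 = 2: 253/32  (> 15, stop)

87/11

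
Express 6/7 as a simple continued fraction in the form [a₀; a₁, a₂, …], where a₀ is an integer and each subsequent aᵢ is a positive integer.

[0; 1, 6]

Repeatedly divide and take the remainder:
6 ÷ 7 → quotient 0, remainder 6
7 ÷ 6 → quotient 1, remainder 1
6 ÷ 1 → quotient 6, remainder 0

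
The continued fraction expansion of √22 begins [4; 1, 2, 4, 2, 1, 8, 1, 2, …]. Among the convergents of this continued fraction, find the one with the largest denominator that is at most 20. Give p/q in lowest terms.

a_0 = 4: 4/1  (≤ bound)
a_1 = 1: 5/1  (≤ bound)
a_2 = 2: 14/3  (≤ bound)
a_3 = 4: 61/13  (≤ bound)
a_4 = 2: 136/29  (> 20, stop)

61/13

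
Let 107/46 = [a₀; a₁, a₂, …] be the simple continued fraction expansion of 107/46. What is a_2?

15

107 ÷ 46 → quotient 2, remainder 15
46 ÷ 15 → quotient 3, remainder 1
15 ÷ 1 → quotient 15, remainder 0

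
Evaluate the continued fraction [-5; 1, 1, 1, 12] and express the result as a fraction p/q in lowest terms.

Collapse the nested fraction from the inside out:
Start with 12.
1 + 1/(12/1) = 1 + 1/12 = 13/12
1 + 1/(13/12) = 1 + 12/13 = 25/13
1 + 1/(25/13) = 1 + 13/25 = 38/25
-5 + 1/(38/25) = -5 + 25/38 = -165/38

-165/38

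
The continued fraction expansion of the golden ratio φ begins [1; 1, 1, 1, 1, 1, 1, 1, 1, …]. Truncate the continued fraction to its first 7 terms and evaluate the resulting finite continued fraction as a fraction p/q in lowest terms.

Compute successive convergents:
a_0 = 1: 1/1
a_1 = 1: 2/1
a_2 = 1: 3/2
a_3 = 1: 5/3
a_4 = 1: 8/5
a_5 = 1: 13/8
a_6 = 1: 21/13

21/13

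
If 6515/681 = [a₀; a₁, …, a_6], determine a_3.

Run the Euclidean algorithm, recording each quotient:
6515 ÷ 681 → quotient 9, remainder 386
681 ÷ 386 → quotient 1, remainder 295
386 ÷ 295 → quotient 1, remainder 91
295 ÷ 91 → quotient 3, remainder 22

3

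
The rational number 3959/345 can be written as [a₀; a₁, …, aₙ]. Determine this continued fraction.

[11; 2, 9, 1, 1, 1, 5]

3959 ÷ 345 → quotient 11, remainder 164
345 ÷ 164 → quotient 2, remainder 17
164 ÷ 17 → quotient 9, remainder 11
17 ÷ 11 → quotient 1, remainder 6
11 ÷ 6 → quotient 1, remainder 5
6 ÷ 5 → quotient 1, remainder 1
5 ÷ 1 → quotient 5, remainder 0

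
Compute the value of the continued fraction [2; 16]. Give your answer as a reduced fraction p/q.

33/16

Start with 16.
2 + 1/(16/1) = 2 + 1/16 = 33/16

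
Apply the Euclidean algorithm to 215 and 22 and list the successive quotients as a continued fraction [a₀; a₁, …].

215 ÷ 22 → quotient 9, remainder 17
22 ÷ 17 → quotient 1, remainder 5
17 ÷ 5 → quotient 3, remainder 2
5 ÷ 2 → quotient 2, remainder 1
2 ÷ 1 → quotient 2, remainder 0

[9; 1, 3, 2, 2]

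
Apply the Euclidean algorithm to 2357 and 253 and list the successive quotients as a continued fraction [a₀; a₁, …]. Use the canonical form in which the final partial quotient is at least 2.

Run the Euclidean algorithm, recording each quotient:
⌊2357/253⌋ = 9, remainder 80
⌊253/80⌋ = 3, remainder 13
⌊80/13⌋ = 6, remainder 2
⌊13/2⌋ = 6, remainder 1
⌊2/1⌋ = 2, remainder 0

[9; 3, 6, 6, 2]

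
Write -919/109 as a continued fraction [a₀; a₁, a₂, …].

[-9; 1, 1, 3, 7, 2]

Run the Euclidean algorithm, recording each quotient:
-919 = -9·109 + 62, so a_0 = -9
109 = 1·62 + 47, so a_1 = 1
62 = 1·47 + 15, so a_2 = 1
47 = 3·15 + 2, so a_3 = 3
15 = 7·2 + 1, so a_4 = 7
2 = 2·1 + 0, so a_5 = 2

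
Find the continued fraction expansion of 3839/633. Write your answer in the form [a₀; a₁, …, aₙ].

[6; 15, 2, 3, 1, 1, 2]

Repeatedly divide and take the remainder:
3839 ÷ 633 → quotient 6, remainder 41
633 ÷ 41 → quotient 15, remainder 18
41 ÷ 18 → quotient 2, remainder 5
18 ÷ 5 → quotient 3, remainder 3
5 ÷ 3 → quotient 1, remainder 2
3 ÷ 2 → quotient 1, remainder 1
2 ÷ 1 → quotient 2, remainder 0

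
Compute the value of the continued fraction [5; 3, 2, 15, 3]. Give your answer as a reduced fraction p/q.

Start with 3.
15 + 1/(3/1) = 15 + 1/3 = 46/3
2 + 1/(46/3) = 2 + 3/46 = 95/46
3 + 1/(95/46) = 3 + 46/95 = 331/95
5 + 1/(331/95) = 5 + 95/331 = 1750/331

1750/331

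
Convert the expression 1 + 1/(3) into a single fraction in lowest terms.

4/3

Compute successive convergents:
a_0 = 1: 1/1
a_1 = 3: 4/3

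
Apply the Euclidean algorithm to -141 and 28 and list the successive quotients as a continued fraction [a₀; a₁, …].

[-6; 1, 27]

Run the Euclidean algorithm, recording each quotient:
⌊-141/28⌋ = -6, remainder 27
⌊28/27⌋ = 1, remainder 1
⌊27/1⌋ = 27, remainder 0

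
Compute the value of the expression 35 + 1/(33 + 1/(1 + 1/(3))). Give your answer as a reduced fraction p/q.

Collapse the nested fraction from the inside out:
Start with 3.
1 + 1/(3/1) = 1 + 1/3 = 4/3
33 + 1/(4/3) = 33 + 3/4 = 135/4
35 + 1/(135/4) = 35 + 4/135 = 4729/135

4729/135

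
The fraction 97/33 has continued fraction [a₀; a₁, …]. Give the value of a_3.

2

97 = 2·33 + 31, so a_0 = 2
33 = 1·31 + 2, so a_1 = 1
31 = 15·2 + 1, so a_2 = 15
2 = 2·1 + 0, so a_3 = 2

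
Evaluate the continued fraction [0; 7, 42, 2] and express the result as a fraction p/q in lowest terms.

Start with 2.
42 + 1/(2/1) = 42 + 1/2 = 85/2
7 + 1/(85/2) = 7 + 2/85 = 597/85
0 + 1/(597/85) = 0 + 85/597 = 85/597

85/597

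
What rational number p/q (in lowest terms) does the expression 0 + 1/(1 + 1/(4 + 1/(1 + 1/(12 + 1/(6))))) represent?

389/468

Start with 6.
12 + 1/(6/1) = 12 + 1/6 = 73/6
1 + 1/(73/6) = 1 + 6/73 = 79/73
4 + 1/(79/73) = 4 + 73/79 = 389/79
1 + 1/(389/79) = 1 + 79/389 = 468/389
0 + 1/(468/389) = 0 + 389/468 = 389/468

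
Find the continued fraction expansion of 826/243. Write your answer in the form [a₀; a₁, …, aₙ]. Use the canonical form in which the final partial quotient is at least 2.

[3; 2, 1, 1, 48]

826 = 3·243 + 97, so a_0 = 3
243 = 2·97 + 49, so a_1 = 2
97 = 1·49 + 48, so a_2 = 1
49 = 1·48 + 1, so a_3 = 1
48 = 48·1 + 0, so a_4 = 48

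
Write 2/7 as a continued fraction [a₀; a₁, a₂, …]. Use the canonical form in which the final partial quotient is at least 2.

[0; 3, 2]

⌊2/7⌋ = 0, remainder 2
⌊7/2⌋ = 3, remainder 1
⌊2/1⌋ = 2, remainder 0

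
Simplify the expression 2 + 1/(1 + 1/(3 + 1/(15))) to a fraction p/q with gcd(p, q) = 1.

168/61

a_0 = 2: 2/1
a_1 = 1: 3/1
a_2 = 3: 11/4
a_3 = 15: 168/61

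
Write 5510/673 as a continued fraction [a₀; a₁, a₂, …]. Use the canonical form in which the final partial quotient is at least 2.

[8; 5, 2, 1, 13, 3]

5510 ÷ 673 → quotient 8, remainder 126
673 ÷ 126 → quotient 5, remainder 43
126 ÷ 43 → quotient 2, remainder 40
43 ÷ 40 → quotient 1, remainder 3
40 ÷ 3 → quotient 13, remainder 1
3 ÷ 1 → quotient 3, remainder 0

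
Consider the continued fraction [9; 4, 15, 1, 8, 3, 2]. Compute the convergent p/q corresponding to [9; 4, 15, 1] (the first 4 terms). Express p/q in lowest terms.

Compute successive convergents:
a_0 = 9: 9/1
a_1 = 4: 37/4
a_2 = 15: 564/61
a_3 = 1: 601/65

601/65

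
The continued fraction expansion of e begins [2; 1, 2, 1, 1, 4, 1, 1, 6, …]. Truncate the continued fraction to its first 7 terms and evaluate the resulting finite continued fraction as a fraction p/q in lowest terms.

106/39

Use the convergent recurrence hₖ = aₖ·hₖ₋₁ + hₖ₋₂ (and likewise for the denominators kₖ):
a_0 = 2: 2/1
a_1 = 1: 3/1
a_2 = 2: 8/3
a_3 = 1: 11/4
a_4 = 1: 19/7
a_5 = 4: 87/32
a_6 = 1: 106/39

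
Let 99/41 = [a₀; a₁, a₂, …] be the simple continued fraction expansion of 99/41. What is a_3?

99 ÷ 41 → quotient 2, remainder 17
41 ÷ 17 → quotient 2, remainder 7
17 ÷ 7 → quotient 2, remainder 3
7 ÷ 3 → quotient 2, remainder 1

2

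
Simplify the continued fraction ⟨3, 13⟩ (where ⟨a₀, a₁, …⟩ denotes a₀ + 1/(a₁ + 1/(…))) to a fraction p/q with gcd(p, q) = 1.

40/13

Starting at the tail and folding back:
Start with 13.
3 + 1/(13/1) = 3 + 1/13 = 40/13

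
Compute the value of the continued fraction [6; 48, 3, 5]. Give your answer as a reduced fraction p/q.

Build up convergents one term at a time:
a_0 = 6: 6/1
a_1 = 48: 289/48
a_2 = 3: 873/145
a_3 = 5: 4654/773

4654/773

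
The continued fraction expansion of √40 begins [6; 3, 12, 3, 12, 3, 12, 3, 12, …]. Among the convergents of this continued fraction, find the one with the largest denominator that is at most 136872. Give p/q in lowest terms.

a_0 = 6: 6/1  (≤ bound)
a_1 = 3: 19/3  (≤ bound)
a_2 = 12: 234/37  (≤ bound)
a_3 = 3: 721/114  (≤ bound)
a_4 = 12: 8886/1405  (≤ bound)
a_5 = 3: 27379/4329  (≤ bound)
a_6 = 12: 337434/53353  (≤ bound)
a_7 = 3: 1039681/164388  (> 136872, stop)

337434/53353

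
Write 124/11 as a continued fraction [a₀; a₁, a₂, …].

124 ÷ 11 → quotient 11, remainder 3
11 ÷ 3 → quotient 3, remainder 2
3 ÷ 2 → quotient 1, remainder 1
2 ÷ 1 → quotient 2, remainder 0

[11; 3, 1, 2]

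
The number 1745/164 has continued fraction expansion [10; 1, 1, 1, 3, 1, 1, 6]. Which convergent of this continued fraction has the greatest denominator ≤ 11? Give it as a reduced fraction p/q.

a_0 = 10: 10/1  (≤ bound)
a_1 = 1: 11/1  (≤ bound)
a_2 = 1: 21/2  (≤ bound)
a_3 = 1: 32/3  (≤ bound)
a_4 = 3: 117/11  (≤ bound)
a_5 = 1: 149/14  (> 11, stop)

117/11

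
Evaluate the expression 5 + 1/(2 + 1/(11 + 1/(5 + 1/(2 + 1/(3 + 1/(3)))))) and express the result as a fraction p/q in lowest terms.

16003/2921

Collapse the nested fraction from the inside out:
Start with 3.
3 + 1/(3/1) = 3 + 1/3 = 10/3
2 + 1/(10/3) = 2 + 3/10 = 23/10
5 + 1/(23/10) = 5 + 10/23 = 125/23
11 + 1/(125/23) = 11 + 23/125 = 1398/125
2 + 1/(1398/125) = 2 + 125/1398 = 2921/1398
5 + 1/(2921/1398) = 5 + 1398/2921 = 16003/2921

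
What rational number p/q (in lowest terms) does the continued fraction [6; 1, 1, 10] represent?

a_0 = 6: 6/1
a_1 = 1: 7/1
a_2 = 1: 13/2
a_3 = 10: 137/21

137/21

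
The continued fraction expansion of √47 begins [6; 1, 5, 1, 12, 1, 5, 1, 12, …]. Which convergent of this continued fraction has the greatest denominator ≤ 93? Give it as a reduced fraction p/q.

a_0 = 6: 6/1  (≤ bound)
a_1 = 1: 7/1  (≤ bound)
a_2 = 5: 41/6  (≤ bound)
a_3 = 1: 48/7  (≤ bound)
a_4 = 12: 617/90  (≤ bound)
a_5 = 1: 665/97  (> 93, stop)

617/90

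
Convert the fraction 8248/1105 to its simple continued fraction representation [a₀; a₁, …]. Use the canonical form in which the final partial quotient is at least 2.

[7; 2, 6, 2, 39]

Run the Euclidean algorithm, recording each quotient:
8248 = 7·1105 + 513, so a_0 = 7
1105 = 2·513 + 79, so a_1 = 2
513 = 6·79 + 39, so a_2 = 6
79 = 2·39 + 1, so a_3 = 2
39 = 39·1 + 0, so a_4 = 39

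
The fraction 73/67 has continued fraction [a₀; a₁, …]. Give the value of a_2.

Apply division with remainder until the remainder is 0:
73 = 1·67 + 6, so a_0 = 1
67 = 11·6 + 1, so a_1 = 11
6 = 6·1 + 0, so a_2 = 6

6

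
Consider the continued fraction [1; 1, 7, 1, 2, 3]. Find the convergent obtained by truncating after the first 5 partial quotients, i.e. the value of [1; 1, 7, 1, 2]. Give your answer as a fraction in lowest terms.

Collapse the nested fraction from the inside out:
Start with 2.
1 + 1/(2/1) = 1 + 1/2 = 3/2
7 + 1/(3/2) = 7 + 2/3 = 23/3
1 + 1/(23/3) = 1 + 3/23 = 26/23
1 + 1/(26/23) = 1 + 23/26 = 49/26

49/26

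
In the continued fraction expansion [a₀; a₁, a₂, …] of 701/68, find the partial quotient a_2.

4

Run the Euclidean algorithm, recording each quotient:
⌊701/68⌋ = 10, remainder 21
⌊68/21⌋ = 3, remainder 5
⌊21/5⌋ = 4, remainder 1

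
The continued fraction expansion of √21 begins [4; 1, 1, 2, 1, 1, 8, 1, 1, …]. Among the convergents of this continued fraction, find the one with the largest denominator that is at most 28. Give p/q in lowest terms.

a_0 = 4: 4/1  (≤ bound)
a_1 = 1: 5/1  (≤ bound)
a_2 = 1: 9/2  (≤ bound)
a_3 = 2: 23/5  (≤ bound)
a_4 = 1: 32/7  (≤ bound)
a_5 = 1: 55/12  (≤ bound)
a_6 = 8: 472/103  (> 28, stop)

55/12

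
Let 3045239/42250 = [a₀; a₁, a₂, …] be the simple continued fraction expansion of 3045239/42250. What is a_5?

Apply division with remainder until the remainder is 0:
⌊3045239/42250⌋ = 72, remainder 3239
⌊42250/3239⌋ = 13, remainder 143
⌊3239/143⌋ = 22, remainder 93
⌊143/93⌋ = 1, remainder 50
⌊93/50⌋ = 1, remainder 43
⌊50/43⌋ = 1, remainder 7

1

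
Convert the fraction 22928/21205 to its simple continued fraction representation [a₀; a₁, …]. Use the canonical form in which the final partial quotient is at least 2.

[1; 12, 3, 3, 1, 8, 15]

Repeatedly divide and take the remainder:
22928 ÷ 21205 → quotient 1, remainder 1723
21205 ÷ 1723 → quotient 12, remainder 529
1723 ÷ 529 → quotient 3, remainder 136
529 ÷ 136 → quotient 3, remainder 121
136 ÷ 121 → quotient 1, remainder 15
121 ÷ 15 → quotient 8, remainder 1
15 ÷ 1 → quotient 15, remainder 0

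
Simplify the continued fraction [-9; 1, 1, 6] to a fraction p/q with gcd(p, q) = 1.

-110/13

Build up convergents one term at a time:
a_0 = -9: -9/1
a_1 = 1: -8/1
a_2 = 1: -17/2
a_3 = 6: -110/13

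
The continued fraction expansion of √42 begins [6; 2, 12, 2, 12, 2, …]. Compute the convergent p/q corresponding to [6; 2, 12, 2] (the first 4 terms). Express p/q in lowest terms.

a_0 = 6: 6/1
a_1 = 2: 13/2
a_2 = 12: 162/25
a_3 = 2: 337/52

337/52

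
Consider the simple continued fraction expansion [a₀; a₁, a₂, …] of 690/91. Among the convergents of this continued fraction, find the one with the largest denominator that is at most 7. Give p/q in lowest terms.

53/7

List convergents until the denominator exceeds the bound:
a_0 = 7: 7/1  (≤ bound)
a_1 = 1: 8/1  (≤ bound)
a_2 = 1: 15/2  (≤ bound)
a_3 = 2: 38/5  (≤ bound)
a_4 = 1: 53/7  (≤ bound)
a_5 = 1: 91/12  (> 7, stop)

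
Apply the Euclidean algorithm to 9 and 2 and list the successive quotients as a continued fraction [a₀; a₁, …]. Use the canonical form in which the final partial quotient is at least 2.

9 ÷ 2 → quotient 4, remainder 1
2 ÷ 1 → quotient 2, remainder 0

[4; 2]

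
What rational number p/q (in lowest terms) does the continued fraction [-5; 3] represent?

-14/3

Compute successive convergents:
a_0 = -5: -5/1
a_1 = 3: -14/3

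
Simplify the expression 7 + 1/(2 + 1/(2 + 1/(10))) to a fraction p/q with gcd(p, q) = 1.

385/52

a_0 = 7: 7/1
a_1 = 2: 15/2
a_2 = 2: 37/5
a_3 = 10: 385/52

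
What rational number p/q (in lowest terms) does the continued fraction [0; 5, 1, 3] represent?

Start with 3.
1 + 1/(3/1) = 1 + 1/3 = 4/3
5 + 1/(4/3) = 5 + 3/4 = 23/4
0 + 1/(23/4) = 0 + 4/23 = 4/23

4/23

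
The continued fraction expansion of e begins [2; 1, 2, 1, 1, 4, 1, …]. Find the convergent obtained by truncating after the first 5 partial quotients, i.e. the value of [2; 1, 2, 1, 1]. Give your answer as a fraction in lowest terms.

19/7

Start with 1.
1 + 1/(1/1) = 1 + 1/1 = 2/1
2 + 1/(2/1) = 2 + 1/2 = 5/2
1 + 1/(5/2) = 1 + 2/5 = 7/5
2 + 1/(7/5) = 2 + 5/7 = 19/7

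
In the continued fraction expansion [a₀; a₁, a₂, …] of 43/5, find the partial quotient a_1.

⌊43/5⌋ = 8, remainder 3
⌊5/3⌋ = 1, remainder 2

1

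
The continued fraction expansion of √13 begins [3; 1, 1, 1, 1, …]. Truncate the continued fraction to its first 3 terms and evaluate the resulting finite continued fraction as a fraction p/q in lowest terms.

7/2

a_0 = 3: 3/1
a_1 = 1: 4/1
a_2 = 1: 7/2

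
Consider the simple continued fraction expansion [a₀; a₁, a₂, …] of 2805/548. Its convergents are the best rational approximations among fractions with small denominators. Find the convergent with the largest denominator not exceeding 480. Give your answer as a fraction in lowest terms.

a_0 = 5: 5/1  (≤ bound)
a_1 = 8: 41/8  (≤ bound)
a_2 = 2: 87/17  (≤ bound)
a_3 = 3: 302/59  (≤ bound)
a_4 = 9: 2805/548  (> 480, stop)

302/59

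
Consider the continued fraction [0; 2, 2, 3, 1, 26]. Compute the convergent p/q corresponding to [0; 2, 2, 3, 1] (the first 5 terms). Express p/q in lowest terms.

9/22

Starting at the tail and folding back:
Start with 1.
3 + 1/(1/1) = 3 + 1/1 = 4/1
2 + 1/(4/1) = 2 + 1/4 = 9/4
2 + 1/(9/4) = 2 + 4/9 = 22/9
0 + 1/(22/9) = 0 + 9/22 = 9/22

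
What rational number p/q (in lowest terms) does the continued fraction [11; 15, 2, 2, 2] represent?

2047/185

Use the convergent recurrence hₖ = aₖ·hₖ₋₁ + hₖ₋₂ (and likewise for the denominators kₖ):
a_0 = 11: 11/1
a_1 = 15: 166/15
a_2 = 2: 343/31
a_3 = 2: 852/77
a_4 = 2: 2047/185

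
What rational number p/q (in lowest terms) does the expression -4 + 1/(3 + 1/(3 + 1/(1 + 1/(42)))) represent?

Starting at the tail and folding back:
Start with 42.
1 + 1/(42/1) = 1 + 1/42 = 43/42
3 + 1/(43/42) = 3 + 42/43 = 171/43
3 + 1/(171/43) = 3 + 43/171 = 556/171
-4 + 1/(556/171) = -4 + 171/556 = -2053/556

-2053/556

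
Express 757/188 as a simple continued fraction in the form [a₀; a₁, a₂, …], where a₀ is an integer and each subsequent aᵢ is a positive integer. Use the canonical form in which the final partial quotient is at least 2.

757 = 4·188 + 5, so a_0 = 4
188 = 37·5 + 3, so a_1 = 37
5 = 1·3 + 2, so a_2 = 1
3 = 1·2 + 1, so a_3 = 1
2 = 2·1 + 0, so a_4 = 2

[4; 37, 1, 1, 2]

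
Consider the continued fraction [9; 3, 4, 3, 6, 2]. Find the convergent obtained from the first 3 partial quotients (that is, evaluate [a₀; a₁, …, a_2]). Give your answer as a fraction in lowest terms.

a_0 = 9: 9/1
a_1 = 3: 28/3
a_2 = 4: 121/13

121/13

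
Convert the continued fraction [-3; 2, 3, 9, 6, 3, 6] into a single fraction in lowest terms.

Work from the innermost term outward:
Start with 6.
3 + 1/(6/1) = 3 + 1/6 = 19/6
6 + 1/(19/6) = 6 + 6/19 = 120/19
9 + 1/(120/19) = 9 + 19/120 = 1099/120
3 + 1/(1099/120) = 3 + 120/1099 = 3417/1099
2 + 1/(3417/1099) = 2 + 1099/3417 = 7933/3417
-3 + 1/(7933/3417) = -3 + 3417/7933 = -20382/7933

-20382/7933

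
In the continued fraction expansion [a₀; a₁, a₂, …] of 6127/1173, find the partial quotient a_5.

6127 ÷ 1173 → quotient 5, remainder 262
1173 ÷ 262 → quotient 4, remainder 125
262 ÷ 125 → quotient 2, remainder 12
125 ÷ 12 → quotient 10, remainder 5
12 ÷ 5 → quotient 2, remainder 2
5 ÷ 2 → quotient 2, remainder 1

2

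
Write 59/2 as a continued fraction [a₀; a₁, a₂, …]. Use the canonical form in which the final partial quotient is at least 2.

⌊59/2⌋ = 29, remainder 1
⌊2/1⌋ = 2, remainder 0

[29; 2]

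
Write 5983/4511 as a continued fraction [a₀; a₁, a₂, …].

5983 = 1·4511 + 1472, so a_0 = 1
4511 = 3·1472 + 95, so a_1 = 3
1472 = 15·95 + 47, so a_2 = 15
95 = 2·47 + 1, so a_3 = 2
47 = 47·1 + 0, so a_4 = 47

[1; 3, 15, 2, 47]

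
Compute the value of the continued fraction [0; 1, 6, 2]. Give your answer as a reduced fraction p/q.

Work from the innermost term outward:
Start with 2.
6 + 1/(2/1) = 6 + 1/2 = 13/2
1 + 1/(13/2) = 1 + 2/13 = 15/13
0 + 1/(15/13) = 0 + 13/15 = 13/15

13/15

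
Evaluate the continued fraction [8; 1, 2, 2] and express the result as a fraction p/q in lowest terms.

61/7

Work from the innermost term outward:
Start with 2.
2 + 1/(2/1) = 2 + 1/2 = 5/2
1 + 1/(5/2) = 1 + 2/5 = 7/5
8 + 1/(7/5) = 8 + 5/7 = 61/7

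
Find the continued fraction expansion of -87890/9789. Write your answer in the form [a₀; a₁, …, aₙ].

⌊-87890/9789⌋ = -9, remainder 211
⌊9789/211⌋ = 46, remainder 83
⌊211/83⌋ = 2, remainder 45
⌊83/45⌋ = 1, remainder 38
⌊45/38⌋ = 1, remainder 7
⌊38/7⌋ = 5, remainder 3
⌊7/3⌋ = 2, remainder 1
⌊3/1⌋ = 3, remainder 0

[-9; 46, 2, 1, 1, 5, 2, 3]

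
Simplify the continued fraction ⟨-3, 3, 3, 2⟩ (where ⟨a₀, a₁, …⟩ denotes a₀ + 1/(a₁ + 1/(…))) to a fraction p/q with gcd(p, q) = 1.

-62/23

Build up convergents one term at a time:
a_0 = -3: -3/1
a_1 = 3: -8/3
a_2 = 3: -27/10
a_3 = 2: -62/23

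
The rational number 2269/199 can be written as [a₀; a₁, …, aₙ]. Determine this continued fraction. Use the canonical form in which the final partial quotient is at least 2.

[11; 2, 2, 19, 2]

Repeatedly divide and take the remainder:
⌊2269/199⌋ = 11, remainder 80
⌊199/80⌋ = 2, remainder 39
⌊80/39⌋ = 2, remainder 2
⌊39/2⌋ = 19, remainder 1
⌊2/1⌋ = 2, remainder 0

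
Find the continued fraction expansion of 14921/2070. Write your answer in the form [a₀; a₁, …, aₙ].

[7; 4, 1, 4, 14, 6]

14921 ÷ 2070 → quotient 7, remainder 431
2070 ÷ 431 → quotient 4, remainder 346
431 ÷ 346 → quotient 1, remainder 85
346 ÷ 85 → quotient 4, remainder 6
85 ÷ 6 → quotient 14, remainder 1
6 ÷ 1 → quotient 6, remainder 0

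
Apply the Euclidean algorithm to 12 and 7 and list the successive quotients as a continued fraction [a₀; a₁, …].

[1; 1, 2, 2]

12 = 1·7 + 5, so a_0 = 1
7 = 1·5 + 2, so a_1 = 1
5 = 2·2 + 1, so a_2 = 2
2 = 2·1 + 0, so a_3 = 2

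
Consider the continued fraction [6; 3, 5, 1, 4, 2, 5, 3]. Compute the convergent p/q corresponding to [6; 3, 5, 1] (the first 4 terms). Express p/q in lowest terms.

120/19

Compute successive convergents:
a_0 = 6: 6/1
a_1 = 3: 19/3
a_2 = 5: 101/16
a_3 = 1: 120/19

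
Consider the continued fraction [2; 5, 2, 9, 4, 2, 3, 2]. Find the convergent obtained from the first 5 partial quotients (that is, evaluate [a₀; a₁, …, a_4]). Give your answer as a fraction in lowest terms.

Build up convergents one term at a time:
a_0 = 2: 2/1
a_1 = 5: 11/5
a_2 = 2: 24/11
a_3 = 9: 227/104
a_4 = 4: 932/427

932/427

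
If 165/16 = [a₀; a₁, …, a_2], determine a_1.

Repeatedly divide and take the remainder:
⌊165/16⌋ = 10, remainder 5
⌊16/5⌋ = 3, remainder 1

3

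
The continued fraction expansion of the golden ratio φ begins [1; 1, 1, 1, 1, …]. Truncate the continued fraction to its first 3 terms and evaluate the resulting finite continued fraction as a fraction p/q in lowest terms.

3/2

a_0 = 1: 1/1
a_1 = 1: 2/1
a_2 = 1: 3/2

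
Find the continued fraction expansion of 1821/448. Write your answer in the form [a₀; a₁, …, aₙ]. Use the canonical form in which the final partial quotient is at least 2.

[4; 15, 2, 4, 3]

Run the Euclidean algorithm, recording each quotient:
1821 = 4·448 + 29, so a_0 = 4
448 = 15·29 + 13, so a_1 = 15
29 = 2·13 + 3, so a_2 = 2
13 = 4·3 + 1, so a_3 = 4
3 = 3·1 + 0, so a_4 = 3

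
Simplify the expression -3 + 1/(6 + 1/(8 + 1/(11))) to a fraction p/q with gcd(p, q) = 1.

-1546/545

Start with 11.
8 + 1/(11/1) = 8 + 1/11 = 89/11
6 + 1/(89/11) = 6 + 11/89 = 545/89
-3 + 1/(545/89) = -3 + 89/545 = -1546/545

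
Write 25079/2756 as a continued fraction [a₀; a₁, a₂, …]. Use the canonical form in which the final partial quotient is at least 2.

[9; 10, 45, 1, 5]

25079 = 9·2756 + 275, so a_0 = 9
2756 = 10·275 + 6, so a_1 = 10
275 = 45·6 + 5, so a_2 = 45
6 = 1·5 + 1, so a_3 = 1
5 = 5·1 + 0, so a_4 = 5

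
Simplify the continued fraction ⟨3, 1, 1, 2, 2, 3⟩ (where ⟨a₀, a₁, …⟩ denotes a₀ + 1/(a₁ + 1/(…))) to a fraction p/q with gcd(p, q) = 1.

147/41

Collapse the nested fraction from the inside out:
Start with 3.
2 + 1/(3/1) = 2 + 1/3 = 7/3
2 + 1/(7/3) = 2 + 3/7 = 17/7
1 + 1/(17/7) = 1 + 7/17 = 24/17
1 + 1/(24/17) = 1 + 17/24 = 41/24
3 + 1/(41/24) = 3 + 24/41 = 147/41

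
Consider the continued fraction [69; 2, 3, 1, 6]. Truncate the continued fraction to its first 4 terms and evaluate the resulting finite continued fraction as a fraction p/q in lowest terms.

625/9

a_0 = 69: 69/1
a_1 = 2: 139/2
a_2 = 3: 486/7
a_3 = 1: 625/9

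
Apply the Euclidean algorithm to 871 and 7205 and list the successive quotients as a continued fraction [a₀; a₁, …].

[0; 8, 3, 1, 2, 12, 1, 5]

871 = 0·7205 + 871, so a_0 = 0
7205 = 8·871 + 237, so a_1 = 8
871 = 3·237 + 160, so a_2 = 3
237 = 1·160 + 77, so a_3 = 1
160 = 2·77 + 6, so a_4 = 2
77 = 12·6 + 5, so a_5 = 12
6 = 1·5 + 1, so a_6 = 1
5 = 5·1 + 0, so a_7 = 5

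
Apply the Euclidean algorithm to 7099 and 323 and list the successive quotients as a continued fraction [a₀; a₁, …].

Apply division with remainder until the remainder is 0:
⌊7099/323⌋ = 21, remainder 316
⌊323/316⌋ = 1, remainder 7
⌊316/7⌋ = 45, remainder 1
⌊7/1⌋ = 7, remainder 0

[21; 1, 45, 7]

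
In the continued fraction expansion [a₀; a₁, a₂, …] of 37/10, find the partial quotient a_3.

3

37 ÷ 10 → quotient 3, remainder 7
10 ÷ 7 → quotient 1, remainder 3
7 ÷ 3 → quotient 2, remainder 1
3 ÷ 1 → quotient 3, remainder 0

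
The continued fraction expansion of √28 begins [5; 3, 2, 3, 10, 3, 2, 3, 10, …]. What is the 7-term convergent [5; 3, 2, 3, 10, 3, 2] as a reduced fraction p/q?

Work from the innermost term outward:
Start with 2.
3 + 1/(2/1) = 3 + 1/2 = 7/2
10 + 1/(7/2) = 10 + 2/7 = 72/7
3 + 1/(72/7) = 3 + 7/72 = 223/72
2 + 1/(223/72) = 2 + 72/223 = 518/223
3 + 1/(518/223) = 3 + 223/518 = 1777/518
5 + 1/(1777/518) = 5 + 518/1777 = 9403/1777

9403/1777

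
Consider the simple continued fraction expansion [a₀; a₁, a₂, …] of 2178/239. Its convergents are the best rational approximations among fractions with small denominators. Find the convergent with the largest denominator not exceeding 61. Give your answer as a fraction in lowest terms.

a_0 = 9: 9/1  (≤ bound)
a_1 = 8: 73/8  (≤ bound)
a_2 = 1: 82/9  (≤ bound)
a_3 = 5: 483/53  (≤ bound)
a_4 = 1: 565/62  (> 61, stop)

483/53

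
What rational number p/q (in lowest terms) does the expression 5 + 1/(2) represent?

11/2

a_0 = 5: 5/1
a_1 = 2: 11/2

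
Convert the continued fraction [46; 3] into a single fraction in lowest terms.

139/3

Start with 3.
46 + 1/(3/1) = 46 + 1/3 = 139/3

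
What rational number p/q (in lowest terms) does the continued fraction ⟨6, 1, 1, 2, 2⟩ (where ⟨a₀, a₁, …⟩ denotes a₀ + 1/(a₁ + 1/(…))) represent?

Collapse the nested fraction from the inside out:
Start with 2.
2 + 1/(2/1) = 2 + 1/2 = 5/2
1 + 1/(5/2) = 1 + 2/5 = 7/5
1 + 1/(7/5) = 1 + 5/7 = 12/7
6 + 1/(12/7) = 6 + 7/12 = 79/12

79/12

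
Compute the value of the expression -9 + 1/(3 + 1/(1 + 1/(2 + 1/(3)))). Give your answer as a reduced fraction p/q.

a_0 = -9: -9/1
a_1 = 3: -26/3
a_2 = 1: -35/4
a_3 = 2: -96/11
a_4 = 3: -323/37

-323/37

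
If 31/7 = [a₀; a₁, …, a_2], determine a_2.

31 ÷ 7 → quotient 4, remainder 3
7 ÷ 3 → quotient 2, remainder 1
3 ÷ 1 → quotient 3, remainder 0

3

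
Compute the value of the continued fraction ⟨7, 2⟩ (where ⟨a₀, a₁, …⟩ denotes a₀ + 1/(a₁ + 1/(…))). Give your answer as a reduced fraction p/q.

15/2

a_0 = 7: 7/1
a_1 = 2: 15/2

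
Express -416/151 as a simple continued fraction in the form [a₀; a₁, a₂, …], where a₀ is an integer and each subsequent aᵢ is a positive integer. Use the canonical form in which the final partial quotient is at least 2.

-416 = -3·151 + 37, so a_0 = -3
151 = 4·37 + 3, so a_1 = 4
37 = 12·3 + 1, so a_2 = 12
3 = 3·1 + 0, so a_3 = 3

[-3; 4, 12, 3]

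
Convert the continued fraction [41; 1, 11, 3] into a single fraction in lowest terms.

1551/37

Start with 3.
11 + 1/(3/1) = 11 + 1/3 = 34/3
1 + 1/(34/3) = 1 + 3/34 = 37/34
41 + 1/(37/34) = 41 + 34/37 = 1551/37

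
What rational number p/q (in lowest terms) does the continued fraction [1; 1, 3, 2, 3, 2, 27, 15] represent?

51981/29291

a_0 = 1: 1/1
a_1 = 1: 2/1
a_2 = 3: 7/4
a_3 = 2: 16/9
a_4 = 3: 55/31
a_5 = 2: 126/71
a_6 = 27: 3457/1948
a_7 = 15: 51981/29291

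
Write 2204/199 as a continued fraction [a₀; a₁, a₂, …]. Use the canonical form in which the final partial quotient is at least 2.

[11; 13, 3, 1, 3]

Apply division with remainder until the remainder is 0:
⌊2204/199⌋ = 11, remainder 15
⌊199/15⌋ = 13, remainder 4
⌊15/4⌋ = 3, remainder 3
⌊4/3⌋ = 1, remainder 1
⌊3/1⌋ = 3, remainder 0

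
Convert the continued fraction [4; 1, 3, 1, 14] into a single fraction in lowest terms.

355/74

Compute successive convergents:
a_0 = 4: 4/1
a_1 = 1: 5/1
a_2 = 3: 19/4
a_3 = 1: 24/5
a_4 = 14: 355/74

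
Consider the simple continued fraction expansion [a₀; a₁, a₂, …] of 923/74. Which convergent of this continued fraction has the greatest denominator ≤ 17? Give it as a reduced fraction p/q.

a_0 = 12: 12/1  (≤ bound)
a_1 = 2: 25/2  (≤ bound)
a_2 = 8: 212/17  (≤ bound)
a_3 = 1: 237/19  (> 17, stop)

212/17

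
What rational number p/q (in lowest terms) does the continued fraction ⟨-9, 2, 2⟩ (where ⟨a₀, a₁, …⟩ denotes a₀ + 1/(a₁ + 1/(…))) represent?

-43/5

Start with 2.
2 + 1/(2/1) = 2 + 1/2 = 5/2
-9 + 1/(5/2) = -9 + 2/5 = -43/5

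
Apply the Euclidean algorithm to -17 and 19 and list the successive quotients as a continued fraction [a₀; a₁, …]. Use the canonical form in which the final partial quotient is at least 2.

Repeatedly divide and take the remainder:
⌊-17/19⌋ = -1, remainder 2
⌊19/2⌋ = 9, remainder 1
⌊2/1⌋ = 2, remainder 0

[-1; 9, 2]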